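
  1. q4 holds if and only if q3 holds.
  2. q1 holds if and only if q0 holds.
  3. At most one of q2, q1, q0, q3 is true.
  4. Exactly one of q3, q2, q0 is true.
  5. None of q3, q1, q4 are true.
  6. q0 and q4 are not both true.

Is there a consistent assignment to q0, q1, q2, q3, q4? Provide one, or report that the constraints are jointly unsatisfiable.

q0 = False, q1 = False, q2 = True, q3 = False, q4 = False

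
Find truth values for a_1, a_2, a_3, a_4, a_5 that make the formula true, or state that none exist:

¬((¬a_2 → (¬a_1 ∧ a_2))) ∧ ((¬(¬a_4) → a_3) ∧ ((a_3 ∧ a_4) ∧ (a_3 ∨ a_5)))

a_1: True, a_2: False, a_3: True, a_4: True, a_5: True

  ¬((¬a_2 → (¬a_1 ∧ a_2))) = True
    ¬a_2 → (¬a_1 ∧ a_2) = False
      ¬a_2 = True
      ¬a_1 ∧ a_2 = False
        ¬a_1 = False
  (¬(¬a_4) → a_3) ∧ ((a_3 ∧ a_4) ∧ (a_3 ∨ a_5)) = True
    ¬(¬a_4) → a_3 = True
      ¬(¬a_4) = True
        ¬a_4 = False
    (a_3 ∧ a_4) ∧ (a_3 ∨ a_5) = True
      a_3 ∧ a_4 = True
      a_3 ∨ a_5 = True
Both conjuncts True, so the formula holds.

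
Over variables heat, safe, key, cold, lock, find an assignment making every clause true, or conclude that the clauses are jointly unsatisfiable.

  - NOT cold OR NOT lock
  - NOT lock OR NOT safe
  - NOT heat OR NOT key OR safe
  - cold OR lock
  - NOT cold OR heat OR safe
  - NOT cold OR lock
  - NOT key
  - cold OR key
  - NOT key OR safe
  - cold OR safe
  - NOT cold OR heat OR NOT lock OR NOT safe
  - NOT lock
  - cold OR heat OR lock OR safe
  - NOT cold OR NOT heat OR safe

Case lock = True:
  Clause (NOT lock) is falsified — contradiction.
Case lock = False:
  (cold OR lock) forces cold = True.
  Clause (NOT cold OR lock) is falsified — contradiction.
Both cases fail, so the formula is unsatisfiable.

Unsatisfiable — no assignment works.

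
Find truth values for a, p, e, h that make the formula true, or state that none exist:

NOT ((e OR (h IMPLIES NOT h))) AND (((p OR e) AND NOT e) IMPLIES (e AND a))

a=F; p=F; e=F; h=T

  NOT ((e OR (h IMPLIES NOT h))) = True
    e OR (h IMPLIES NOT h) = False
      h IMPLIES NOT h = False
        NOT h = False
  ((p OR e) AND NOT e) IMPLIES (e AND a) = True
    (p OR e) AND NOT e = False
      p OR e = False
      NOT e = True
    e AND a = False
Both conjuncts True, so the formula holds.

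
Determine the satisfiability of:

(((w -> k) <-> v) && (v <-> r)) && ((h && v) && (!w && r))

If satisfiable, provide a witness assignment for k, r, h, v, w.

k: False, r: True, h: True, v: True, w: False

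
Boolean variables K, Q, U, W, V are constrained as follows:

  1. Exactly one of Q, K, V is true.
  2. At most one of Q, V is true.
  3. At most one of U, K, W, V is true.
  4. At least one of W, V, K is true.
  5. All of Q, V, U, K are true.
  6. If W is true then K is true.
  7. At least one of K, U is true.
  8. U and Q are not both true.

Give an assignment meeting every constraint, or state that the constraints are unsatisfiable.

Unsatisfiable

Case K = True:
  (1) with K=T forces Q = False.
  Constraint (5) is violated (Q=F) — contradiction.
Case K = False:
  Constraint (5) is violated (K=F) — contradiction.
Both cases fail — unsatisfiable.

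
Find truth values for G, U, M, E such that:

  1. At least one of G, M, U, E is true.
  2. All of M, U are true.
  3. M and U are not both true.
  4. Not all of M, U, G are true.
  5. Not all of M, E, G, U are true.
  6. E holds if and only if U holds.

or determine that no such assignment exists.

Unsatisfiable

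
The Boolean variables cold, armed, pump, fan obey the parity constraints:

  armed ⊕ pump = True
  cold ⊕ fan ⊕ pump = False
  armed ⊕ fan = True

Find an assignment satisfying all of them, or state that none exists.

cold = False, armed = False, pump = True, fan = True

armed ⊕ pump = F ⊕ T = True ✓
cold ⊕ fan ⊕ pump = F ⊕ T ⊕ T = False ✓
armed ⊕ fan = F ⊕ T = True ✓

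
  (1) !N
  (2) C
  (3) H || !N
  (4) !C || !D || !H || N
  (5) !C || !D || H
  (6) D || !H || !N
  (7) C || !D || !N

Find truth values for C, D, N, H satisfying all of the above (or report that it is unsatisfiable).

C = True; D = False; N = False; H = True

Unit clause (!N) forces N = False.
Unit clause (C) forces C = True.
Try D = True:
  (!C || !D || !H || N) forces H = False.
  clause (!C || !D || H) is falsified — backtrack.
So D = False.
Set H = True.
Check each clause:
  (!N): !N holds.
  (C): C holds.
  (H || !N): H holds.
  (!C || !D || !H || N): !D holds.
  (!C || !D || H): !D holds.
  (D || !H || !N): !N holds.
  (C || !D || !N): C holds.
All clauses satisfied.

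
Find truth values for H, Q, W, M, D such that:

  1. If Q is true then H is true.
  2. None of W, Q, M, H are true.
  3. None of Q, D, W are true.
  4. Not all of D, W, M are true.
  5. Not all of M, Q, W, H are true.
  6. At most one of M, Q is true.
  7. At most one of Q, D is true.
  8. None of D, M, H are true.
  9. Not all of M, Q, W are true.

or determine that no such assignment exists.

H: False, Q: False, W: False, M: False, D: False

  (1) Q=F ⇒ H: vacuous ✓
  (2) {W, Q, M, H}: 0 true — none ✓
  (3) {Q, D, W}: 0 true — none ✓
  (4) {D, W, M}: 0/3 true — not all ✓
  (5) {M, Q, W, H}: 0/4 true — not all ✓
  (6) {M, Q}: 0 true — at most one ✓
  (7) {Q, D}: 0 true — at most one ✓
  (8) {D, M, H}: 0 true — none ✓
  (9) {M, Q, W}: 0/3 true — not all ✓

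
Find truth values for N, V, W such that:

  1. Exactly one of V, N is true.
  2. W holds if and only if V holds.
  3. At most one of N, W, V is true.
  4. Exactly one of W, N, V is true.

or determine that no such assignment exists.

N = True, V = False, W = False

  (1) {V, N}: 1 true — exactly one ✓
  (2) W=F, V=F — same ✓
  (3) {N, W, V}: 1 true — at most one ✓
  (4) {W, N, V}: 1 true — exactly one ✓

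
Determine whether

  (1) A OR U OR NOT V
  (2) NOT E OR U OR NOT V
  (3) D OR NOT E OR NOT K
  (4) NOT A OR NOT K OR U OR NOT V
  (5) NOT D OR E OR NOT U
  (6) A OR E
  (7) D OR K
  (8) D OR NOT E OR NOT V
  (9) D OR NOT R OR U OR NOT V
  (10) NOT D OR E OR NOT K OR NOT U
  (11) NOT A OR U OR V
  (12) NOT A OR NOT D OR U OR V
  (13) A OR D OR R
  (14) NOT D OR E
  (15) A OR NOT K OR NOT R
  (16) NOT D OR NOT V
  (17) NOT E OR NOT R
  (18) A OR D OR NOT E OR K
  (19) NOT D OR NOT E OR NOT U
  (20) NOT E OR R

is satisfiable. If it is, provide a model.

A: True, U: True, V: False, R: True, D: False, E: False, K: True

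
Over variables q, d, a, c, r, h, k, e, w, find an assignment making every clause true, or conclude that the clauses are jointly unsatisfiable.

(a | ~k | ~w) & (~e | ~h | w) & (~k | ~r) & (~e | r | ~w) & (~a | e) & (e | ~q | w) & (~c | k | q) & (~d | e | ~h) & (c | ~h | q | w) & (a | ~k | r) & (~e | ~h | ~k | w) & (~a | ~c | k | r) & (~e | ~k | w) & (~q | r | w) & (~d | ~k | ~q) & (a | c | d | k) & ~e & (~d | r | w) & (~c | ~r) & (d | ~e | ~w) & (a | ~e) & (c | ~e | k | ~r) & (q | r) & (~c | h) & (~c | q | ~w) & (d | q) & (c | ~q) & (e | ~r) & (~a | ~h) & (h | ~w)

q = True, d = False, a = False, c = True, r = False, h = True, k = False, e = False, w = True

Unit clause (~e) forces e = False.
In (e | ~r) only ~r is left, so r = False.
In (~a | e) only ~a is left, so a = False.
In (a | ~k | r) only ~k is left, so k = False.
In (q | r) only q is left, so q = True.
In (c | ~q) only c is left, so c = True.
In (e | ~q | w) only w is left, so w = True.
In (~c | h) only h is left, so h = True.
In (~d | e | ~h) only ~d is left, so d = False.
All clauses satisfied.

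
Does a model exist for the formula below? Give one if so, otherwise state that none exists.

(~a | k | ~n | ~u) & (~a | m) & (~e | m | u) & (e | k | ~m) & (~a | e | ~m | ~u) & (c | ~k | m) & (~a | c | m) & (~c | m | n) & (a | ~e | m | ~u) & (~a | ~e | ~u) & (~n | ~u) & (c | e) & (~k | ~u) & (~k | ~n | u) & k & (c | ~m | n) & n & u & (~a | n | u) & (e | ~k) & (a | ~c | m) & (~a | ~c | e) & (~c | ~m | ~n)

Unsatisfiable

Case u = True:
  (~n | ~u) forces n = False.
  Clause (n) is falsified — contradiction.
Case u = False:
  Clause (u) is falsified — contradiction.
Both cases fail, so the formula is unsatisfiable.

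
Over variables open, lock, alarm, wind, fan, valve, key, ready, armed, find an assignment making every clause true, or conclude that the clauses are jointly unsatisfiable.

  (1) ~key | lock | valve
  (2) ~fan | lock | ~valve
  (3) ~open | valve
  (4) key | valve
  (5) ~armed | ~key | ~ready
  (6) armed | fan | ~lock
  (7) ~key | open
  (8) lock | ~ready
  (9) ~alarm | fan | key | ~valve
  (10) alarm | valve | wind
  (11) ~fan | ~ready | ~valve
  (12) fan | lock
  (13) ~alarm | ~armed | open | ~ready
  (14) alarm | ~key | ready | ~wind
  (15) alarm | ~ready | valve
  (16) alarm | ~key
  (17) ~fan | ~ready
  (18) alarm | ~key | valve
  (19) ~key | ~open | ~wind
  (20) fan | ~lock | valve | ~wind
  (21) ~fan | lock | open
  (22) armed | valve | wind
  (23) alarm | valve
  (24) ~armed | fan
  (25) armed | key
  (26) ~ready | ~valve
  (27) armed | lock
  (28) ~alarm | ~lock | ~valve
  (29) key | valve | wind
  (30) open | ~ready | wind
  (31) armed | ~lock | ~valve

open=T, lock=T, alarm=F, wind=T, fan=T, valve=T, key=F, ready=F, armed=T

Set open = True.
  then (~open | valve) forces valve = True.
  then (~ready | ~valve) forces ready = False.
Set lock = True.
  then (~alarm | ~lock | ~valve) forces alarm = False.
  then (armed | ~lock | ~valve) forces armed = True.
  then (alarm | ~key) forces key = False.
  then (~armed | fan) forces fan = True.
Set wind = True.
All clauses satisfied.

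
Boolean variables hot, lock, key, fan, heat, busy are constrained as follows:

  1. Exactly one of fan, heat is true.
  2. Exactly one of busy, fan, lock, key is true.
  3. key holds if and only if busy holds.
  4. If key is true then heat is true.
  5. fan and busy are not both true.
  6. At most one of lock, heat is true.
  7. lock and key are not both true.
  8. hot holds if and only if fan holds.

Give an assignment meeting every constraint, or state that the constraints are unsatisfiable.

hot = True; lock = False; key = False; fan = True; heat = False; busy = False

  (1) {fan, heat}: 1 true — exactly one ✓
  (2) {busy, fan, lock, key}: 1 true — exactly one ✓
  (3) key=F, busy=F — same ✓
  (4) key=F ⇒ heat: vacuous ✓
  (5) fan=T, busy=F — not both ✓
  (6) {lock, heat}: 0 true — at most one ✓
  (7) lock=F, key=F — not both ✓
  (8) hot=T, fan=T — same ✓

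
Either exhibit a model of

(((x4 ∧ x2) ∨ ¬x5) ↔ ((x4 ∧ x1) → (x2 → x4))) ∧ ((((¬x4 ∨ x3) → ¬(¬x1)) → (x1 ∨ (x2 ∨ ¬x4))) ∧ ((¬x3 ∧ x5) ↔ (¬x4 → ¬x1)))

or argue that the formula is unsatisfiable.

x1: True, x2: True, x3: True, x4: False, x5: False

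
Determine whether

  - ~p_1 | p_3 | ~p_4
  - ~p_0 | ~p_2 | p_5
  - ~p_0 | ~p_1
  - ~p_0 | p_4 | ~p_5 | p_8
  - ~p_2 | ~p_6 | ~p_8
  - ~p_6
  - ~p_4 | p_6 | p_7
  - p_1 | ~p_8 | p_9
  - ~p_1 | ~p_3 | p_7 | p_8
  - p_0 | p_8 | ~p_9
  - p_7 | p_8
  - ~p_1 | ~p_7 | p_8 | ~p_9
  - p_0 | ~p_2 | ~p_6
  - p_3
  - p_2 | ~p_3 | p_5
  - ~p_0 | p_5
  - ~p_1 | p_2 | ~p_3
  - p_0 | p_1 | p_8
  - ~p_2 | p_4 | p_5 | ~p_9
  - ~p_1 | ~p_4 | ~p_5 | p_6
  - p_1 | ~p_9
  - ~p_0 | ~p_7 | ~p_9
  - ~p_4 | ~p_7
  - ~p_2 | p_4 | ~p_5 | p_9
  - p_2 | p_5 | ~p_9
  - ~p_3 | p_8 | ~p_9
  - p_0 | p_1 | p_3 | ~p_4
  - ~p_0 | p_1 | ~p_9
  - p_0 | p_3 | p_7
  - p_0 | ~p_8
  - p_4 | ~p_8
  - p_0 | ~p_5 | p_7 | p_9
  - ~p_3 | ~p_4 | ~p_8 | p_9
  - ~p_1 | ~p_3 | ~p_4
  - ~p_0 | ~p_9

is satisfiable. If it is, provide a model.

p_0=F; p_1=T; p_2=T; p_3=T; p_4=F; p_5=F; p_6=F; p_7=T; p_8=F; p_9=F

Unit clause (~p_6) forces p_6 = False.
Unit clause (p_3) forces p_3 = True.
Set p_0 = False.
  then (p_0 | ~p_8) forces p_8 = False.
  then (p_0 | p_8 | ~p_9) forces p_9 = False.
  then (p_7 | p_8) forces p_7 = True.
  then (p_0 | p_1 | p_8) forces p_1 = True.
  then (~p_4 | ~p_7) forces p_4 = False.
  then (~p_1 | p_2 | ~p_3) forces p_2 = True.
  then (~p_2 | p_4 | ~p_5 | p_9) forces p_5 = False.
All clauses satisfied.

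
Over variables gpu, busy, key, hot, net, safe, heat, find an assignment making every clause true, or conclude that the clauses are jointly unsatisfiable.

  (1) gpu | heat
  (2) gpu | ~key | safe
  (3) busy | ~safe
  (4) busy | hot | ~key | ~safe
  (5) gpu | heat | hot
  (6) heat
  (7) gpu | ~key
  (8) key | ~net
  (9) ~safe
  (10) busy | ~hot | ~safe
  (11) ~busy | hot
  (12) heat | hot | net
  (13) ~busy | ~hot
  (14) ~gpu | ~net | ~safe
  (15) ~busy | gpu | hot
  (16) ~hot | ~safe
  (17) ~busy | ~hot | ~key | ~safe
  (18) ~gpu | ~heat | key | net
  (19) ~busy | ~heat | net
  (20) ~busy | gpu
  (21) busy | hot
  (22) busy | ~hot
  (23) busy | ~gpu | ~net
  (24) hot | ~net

Case busy = True:
  (heat) forces heat = True.
  (~safe) forces safe = False.
  (~busy | hot) forces hot = True.
  Clause (~busy | ~hot) is falsified — contradiction.
Case busy = False:
  (busy | ~safe) forces safe = False.
  (heat) forces heat = True.
  (busy | hot) forces hot = True.
  Clause (busy | ~hot) is falsified — contradiction.
Both cases fail, so the formula is unsatisfiable.

UNSATISFIABLE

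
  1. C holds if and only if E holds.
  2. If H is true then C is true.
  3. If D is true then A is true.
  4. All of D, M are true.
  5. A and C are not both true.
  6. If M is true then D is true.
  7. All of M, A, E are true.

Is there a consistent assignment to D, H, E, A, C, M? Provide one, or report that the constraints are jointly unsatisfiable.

Case E = True:
  (1) with E=T forces C = True.
  (4) forces D = True.
  (3) with D=T forces A = True.
  Constraint (5) is violated (A=T, C=T) — contradiction.
Case E = False:
  Constraint (7) is violated (E=F) — contradiction.
Both cases fail — unsatisfiable.

No satisfying assignment exists.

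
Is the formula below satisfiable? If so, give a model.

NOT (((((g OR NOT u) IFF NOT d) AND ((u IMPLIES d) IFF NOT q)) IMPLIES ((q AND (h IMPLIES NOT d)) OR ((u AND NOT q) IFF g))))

d=F, q=F, u=F, h=T, g=T

  NOT (((((g OR NOT u) IFF NOT d) AND ((u IMPLIES d) IFF NOT q)) IMPLIES ((q AND (h IMPLIES NOT d)) OR ((u AND NOT q) IFF g)))) = True
    (((g OR NOT u) IFF NOT d) AND ((u IMPLIES d) IFF NOT q)) IMPLIES ((q AND (h IMPLIES NOT d)) OR ((u AND NOT q) IFF g)) = False
      ((g OR NOT u) IFF NOT d) AND ((u IMPLIES d) IFF NOT q) = True
        (g OR NOT u) IFF NOT d = True
          g OR NOT u = True
            NOT u = True
          NOT d = True
        (u IMPLIES d) IFF NOT q = True
          u IMPLIES d = True
          NOT q = True
      (q AND (h IMPLIES NOT d)) OR ((u AND NOT q) IFF g) = False
        q AND (h IMPLIES NOT d) = False
          h IMPLIES NOT d = True
            NOT d = True
        (u AND NOT q) IFF g = False
          u AND NOT q = False
            NOT q = True
The formula evaluates to True.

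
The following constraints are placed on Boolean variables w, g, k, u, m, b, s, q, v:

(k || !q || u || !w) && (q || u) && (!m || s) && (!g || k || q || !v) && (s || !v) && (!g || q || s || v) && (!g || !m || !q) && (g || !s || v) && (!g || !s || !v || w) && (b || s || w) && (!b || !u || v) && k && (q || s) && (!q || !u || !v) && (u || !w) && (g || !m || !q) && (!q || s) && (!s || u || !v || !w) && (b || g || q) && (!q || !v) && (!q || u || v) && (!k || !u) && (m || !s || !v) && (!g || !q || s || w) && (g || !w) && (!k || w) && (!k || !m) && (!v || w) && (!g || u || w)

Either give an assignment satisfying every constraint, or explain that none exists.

Unsatisfiable

Case w = True:
  (k) forces k = True.
  (u || !w) forces u = True.
  Clause (!k || !u) is falsified — contradiction.
Case w = False:
  (k) forces k = True.
  Clause (!k || w) is falsified — contradiction.
Both cases fail, so the formula is unsatisfiable.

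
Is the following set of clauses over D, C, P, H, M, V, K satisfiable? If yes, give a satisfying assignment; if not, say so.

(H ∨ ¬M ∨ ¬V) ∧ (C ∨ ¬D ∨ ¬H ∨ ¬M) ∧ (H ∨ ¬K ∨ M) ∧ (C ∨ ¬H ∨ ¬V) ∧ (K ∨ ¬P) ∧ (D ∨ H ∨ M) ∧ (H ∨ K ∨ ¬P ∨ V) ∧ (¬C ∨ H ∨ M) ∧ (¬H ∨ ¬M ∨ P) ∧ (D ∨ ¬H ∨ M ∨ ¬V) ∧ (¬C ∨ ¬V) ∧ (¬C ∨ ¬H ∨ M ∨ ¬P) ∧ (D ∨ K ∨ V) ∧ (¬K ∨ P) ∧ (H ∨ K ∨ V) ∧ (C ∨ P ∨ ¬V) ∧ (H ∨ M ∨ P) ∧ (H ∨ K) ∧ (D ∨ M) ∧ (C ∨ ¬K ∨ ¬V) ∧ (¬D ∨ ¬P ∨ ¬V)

Set D = True.
Set C = False.
Set P = True.
  then (K ∨ ¬P) forces K = True.
  then (C ∨ ¬K ∨ ¬V) forces V = False.
Set H = True.
  then (C ∨ ¬D ∨ ¬H ∨ ¬M) forces M = False.
All clauses satisfied.

D: True; C: False; P: True; H: True; M: False; V: False; K: True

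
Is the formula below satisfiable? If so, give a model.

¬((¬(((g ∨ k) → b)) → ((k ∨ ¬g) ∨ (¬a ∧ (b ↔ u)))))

g=T; k=F; a=F; b=F; u=T

  ¬((¬(((g ∨ k) → b)) → ((k ∨ ¬g) ∨ (¬a ∧ (b ↔ u))))) = True
    ¬(((g ∨ k) → b)) → ((k ∨ ¬g) ∨ (¬a ∧ (b ↔ u))) = False
      ¬(((g ∨ k) → b)) = True
        (g ∨ k) → b = False
          g ∨ k = True
      (k ∨ ¬g) ∨ (¬a ∧ (b ↔ u)) = False
        k ∨ ¬g = False
          ¬g = False
        ¬a ∧ (b ↔ u) = False
          ¬a = True
          b ↔ u = False
The formula evaluates to True.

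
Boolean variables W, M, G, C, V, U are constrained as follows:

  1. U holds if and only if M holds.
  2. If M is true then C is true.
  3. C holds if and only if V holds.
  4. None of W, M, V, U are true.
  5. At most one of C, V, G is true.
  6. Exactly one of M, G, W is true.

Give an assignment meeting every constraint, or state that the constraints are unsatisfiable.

W = False; M = False; G = True; C = False; V = False; U = False

  (1) U=F, M=F — same ✓
  (2) M=F ⇒ C: vacuous ✓
  (3) C=F, V=F — same ✓
  (4) {W, M, V, U}: 0 true — none ✓
  (5) {C, V, G}: 1 true — at most one ✓
  (6) {M, G, W}: 1 true — exactly one ✓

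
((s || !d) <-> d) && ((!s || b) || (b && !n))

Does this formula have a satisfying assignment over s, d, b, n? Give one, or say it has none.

s=T, d=T, b=T, n=T

  (s || !d) <-> d = True
    s || !d = True
      !d = False
  (!s || b) || (b && !n) = True
    !s || b = True
      !s = False
    b && !n = False
      !n = False
Both conjuncts True, so the formula holds.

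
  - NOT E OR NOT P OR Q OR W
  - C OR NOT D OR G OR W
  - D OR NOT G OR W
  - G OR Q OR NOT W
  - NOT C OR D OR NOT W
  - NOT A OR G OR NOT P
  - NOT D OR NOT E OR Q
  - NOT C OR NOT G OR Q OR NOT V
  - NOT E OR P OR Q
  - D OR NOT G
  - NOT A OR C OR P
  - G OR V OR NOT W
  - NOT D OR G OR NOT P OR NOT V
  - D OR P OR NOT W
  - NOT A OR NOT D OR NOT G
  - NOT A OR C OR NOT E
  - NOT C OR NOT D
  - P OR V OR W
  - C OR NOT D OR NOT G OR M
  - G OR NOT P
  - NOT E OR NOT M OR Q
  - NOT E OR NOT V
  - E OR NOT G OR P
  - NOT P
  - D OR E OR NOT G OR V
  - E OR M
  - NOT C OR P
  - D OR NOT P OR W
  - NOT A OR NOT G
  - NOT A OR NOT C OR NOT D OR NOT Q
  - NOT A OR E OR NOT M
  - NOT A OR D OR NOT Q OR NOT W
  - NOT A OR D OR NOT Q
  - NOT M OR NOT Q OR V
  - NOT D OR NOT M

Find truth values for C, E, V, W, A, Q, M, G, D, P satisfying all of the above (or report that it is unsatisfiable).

C = False, E = False, V = True, W = False, A = False, Q = False, M = True, G = False, D = False, P = False

Unit clause (NOT P) forces P = False.
In (NOT C OR P) only NOT C is left, so C = False.
In (NOT A OR C OR P) only NOT A is left, so A = False.
Set E = False.
  then (E OR NOT G OR P) forces G = False.
  then (E OR M) forces M = True.
  then (NOT D OR NOT M) forces D = False.
  then (D OR P OR NOT W) forces W = False.
  then (P OR V OR W) forces V = True.
Set Q = False.
All clauses satisfied.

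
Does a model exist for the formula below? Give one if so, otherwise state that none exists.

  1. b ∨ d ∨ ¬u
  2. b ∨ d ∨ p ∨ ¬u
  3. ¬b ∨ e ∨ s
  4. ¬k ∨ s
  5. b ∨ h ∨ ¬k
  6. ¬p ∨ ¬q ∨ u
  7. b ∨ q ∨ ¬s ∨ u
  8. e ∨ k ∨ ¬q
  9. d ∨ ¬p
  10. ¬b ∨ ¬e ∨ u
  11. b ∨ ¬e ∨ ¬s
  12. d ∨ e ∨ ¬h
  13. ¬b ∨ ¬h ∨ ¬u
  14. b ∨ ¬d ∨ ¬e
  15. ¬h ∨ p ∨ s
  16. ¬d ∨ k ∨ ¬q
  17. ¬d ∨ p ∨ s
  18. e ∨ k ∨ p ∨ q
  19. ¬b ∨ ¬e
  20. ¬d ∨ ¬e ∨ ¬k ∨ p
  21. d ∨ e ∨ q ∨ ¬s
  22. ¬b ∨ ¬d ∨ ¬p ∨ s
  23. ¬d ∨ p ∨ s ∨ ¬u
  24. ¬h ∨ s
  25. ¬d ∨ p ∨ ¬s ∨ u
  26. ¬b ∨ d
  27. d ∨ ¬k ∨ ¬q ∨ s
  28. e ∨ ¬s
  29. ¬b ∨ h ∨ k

Set d = False.
  then (d ∨ ¬p) forces p = False.
  then (¬b ∨ d) forces b = False.
  then (b ∨ d ∨ ¬u) forces u = False.
Try s = True:
  (b ∨ q ∨ ¬s ∨ u) forces q = True.
  (b ∨ ¬e ∨ ¬s) forces e = False.
  clause (e ∨ ¬s) is falsified — backtrack.
So s = False.
  then (¬k ∨ s) forces k = False.
  then (¬h ∨ p ∨ s) forces h = False.
Set q = False.
  then (e ∨ k ∨ p ∨ q) forces e = True.
All clauses satisfied.

d: False, s: False, q: False, k: False, u: False, b: False, p: False, e: True, h: False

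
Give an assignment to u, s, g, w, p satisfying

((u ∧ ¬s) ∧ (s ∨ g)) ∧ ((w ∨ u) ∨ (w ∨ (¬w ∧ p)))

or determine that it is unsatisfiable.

u: True, s: False, g: True, w: True, p: True

  (u ∧ ¬s) ∧ (s ∨ g) = True
    u ∧ ¬s = True
      ¬s = True
    s ∨ g = True
  (w ∨ u) ∨ (w ∨ (¬w ∧ p)) = True
    w ∨ u = True
    w ∨ (¬w ∧ p) = True
      ¬w ∧ p = False
        ¬w = False
Both conjuncts True, so the formula holds.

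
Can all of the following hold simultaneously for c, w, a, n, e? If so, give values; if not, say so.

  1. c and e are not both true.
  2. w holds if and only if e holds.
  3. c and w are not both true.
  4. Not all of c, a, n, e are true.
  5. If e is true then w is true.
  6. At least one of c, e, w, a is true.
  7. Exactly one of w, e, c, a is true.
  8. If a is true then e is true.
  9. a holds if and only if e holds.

c=T, w=F, a=F, n=F, e=F

  (1) c=T, e=F — not both ✓
  (2) w=F, e=F — same ✓
  (3) c=T, w=F — not both ✓
  (4) {c, a, n, e}: 1/4 true — not all ✓
  (5) e=F ⇒ w: vacuous ✓
  (6) {c, e, w, a}: 1 true — at least one ✓
  (7) {w, e, c, a}: 1 true — exactly one ✓
  (8) a=F ⇒ e: vacuous ✓
  (9) a=F, e=F — same ✓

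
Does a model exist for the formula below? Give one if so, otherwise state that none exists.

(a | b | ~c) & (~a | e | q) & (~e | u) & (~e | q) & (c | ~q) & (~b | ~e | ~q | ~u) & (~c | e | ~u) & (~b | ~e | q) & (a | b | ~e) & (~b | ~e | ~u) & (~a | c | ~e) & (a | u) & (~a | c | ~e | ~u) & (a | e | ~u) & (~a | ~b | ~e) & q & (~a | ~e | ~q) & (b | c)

q = True, e = False, b = True, c = True, a = True, u = False

Unit clause (q) forces q = True.
In (c | ~q) only c is left, so c = True.
Try e = True:
  (~e | u) forces u = True.
  (~b | ~e | ~q | ~u) forces b = False.
  (a | b | ~c) forces a = True.
  clause (~a | ~e | ~q) is falsified — backtrack.
So e = False.
  then (~c | e | ~u) forces u = False.
  then (a | u) forces a = True.
Set b = True.
All clauses satisfied.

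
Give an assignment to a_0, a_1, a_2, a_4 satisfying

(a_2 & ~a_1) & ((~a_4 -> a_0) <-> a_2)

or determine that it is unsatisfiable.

a_0 = True; a_1 = False; a_2 = True; a_4 = False

  a_2 & ~a_1 = True
    ~a_1 = True
  (~a_4 -> a_0) <-> a_2 = True
    ~a_4 -> a_0 = True
      ~a_4 = True
Both conjuncts True, so the formula holds.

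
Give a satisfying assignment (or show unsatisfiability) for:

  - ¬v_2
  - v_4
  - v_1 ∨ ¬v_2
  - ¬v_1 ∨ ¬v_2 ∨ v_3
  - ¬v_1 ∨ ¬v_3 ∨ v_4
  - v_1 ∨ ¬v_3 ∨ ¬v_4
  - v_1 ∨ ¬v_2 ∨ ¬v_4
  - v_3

Unit clause (¬v_2) forces v_2 = False.
Unit clause (v_4) forces v_4 = True.
Unit clause (v_3) forces v_3 = True.
In (v_1 ∨ ¬v_3 ∨ ¬v_4) only v_1 is left, so v_1 = True.
Check each clause:
  (¬v_2): ¬v_2 holds.
  (v_4): v_4 holds.
  (v_1 ∨ ¬v_2): v_1 holds.
  (¬v_1 ∨ ¬v_2 ∨ v_3): ¬v_2 holds.
  (¬v_1 ∨ ¬v_3 ∨ v_4): v_4 holds.
  (v_1 ∨ ¬v_3 ∨ ¬v_4): v_1 holds.
  (v_1 ∨ ¬v_2 ∨ ¬v_4): v_1 holds.
  (v_3): v_3 holds.
All clauses satisfied.

v_1 = True; v_2 = False; v_3 = True; v_4 = True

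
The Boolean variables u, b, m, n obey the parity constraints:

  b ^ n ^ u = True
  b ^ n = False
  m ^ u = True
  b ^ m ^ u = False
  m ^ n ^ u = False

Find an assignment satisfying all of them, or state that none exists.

u: True, b: True, m: False, n: True

b ^ n ^ u = T ^ T ^ T = True ✓
b ^ n = T ^ T = False ✓
m ^ u = F ^ T = True ✓
b ^ m ^ u = T ^ F ^ T = False ✓
m ^ n ^ u = F ^ T ^ T = False ✓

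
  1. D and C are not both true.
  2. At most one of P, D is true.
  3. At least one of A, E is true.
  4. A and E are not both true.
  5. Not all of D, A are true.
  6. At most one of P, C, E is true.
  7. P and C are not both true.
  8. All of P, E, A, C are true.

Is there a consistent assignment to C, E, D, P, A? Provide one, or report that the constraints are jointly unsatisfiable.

Case E = True:
  (4) with E=T forces A = False.
  Constraint (8) is violated (A=F) — contradiction.
Case E = False:
  Constraint (8) is violated (E=F) — contradiction.
Both cases fail — unsatisfiable.

Unsatisfiable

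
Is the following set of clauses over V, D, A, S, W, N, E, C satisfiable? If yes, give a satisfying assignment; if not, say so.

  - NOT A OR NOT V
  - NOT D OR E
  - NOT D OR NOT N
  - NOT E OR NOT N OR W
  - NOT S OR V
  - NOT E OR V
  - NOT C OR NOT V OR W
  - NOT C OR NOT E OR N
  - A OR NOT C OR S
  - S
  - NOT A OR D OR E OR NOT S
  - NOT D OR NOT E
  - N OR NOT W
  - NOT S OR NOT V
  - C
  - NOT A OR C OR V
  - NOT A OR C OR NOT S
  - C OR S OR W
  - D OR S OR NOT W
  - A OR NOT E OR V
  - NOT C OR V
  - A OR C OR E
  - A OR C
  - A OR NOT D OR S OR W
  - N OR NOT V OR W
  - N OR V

No satisfying assignment exists.

Case S = True:
  (NOT S OR V) forces V = True.
  Clause (NOT S OR NOT V) is falsified — contradiction.
Case S = False:
  Clause (S) is falsified — contradiction.
Both cases fail, so the formula is unsatisfiable.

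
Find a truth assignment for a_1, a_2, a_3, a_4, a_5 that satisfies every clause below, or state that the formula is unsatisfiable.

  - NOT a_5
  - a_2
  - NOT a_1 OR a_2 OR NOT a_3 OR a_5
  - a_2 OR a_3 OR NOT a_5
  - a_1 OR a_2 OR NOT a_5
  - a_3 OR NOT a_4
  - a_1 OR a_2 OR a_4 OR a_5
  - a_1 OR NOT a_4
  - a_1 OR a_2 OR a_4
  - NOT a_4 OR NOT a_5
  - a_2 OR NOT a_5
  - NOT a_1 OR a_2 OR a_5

a_1: True; a_2: True; a_3: False; a_4: False; a_5: False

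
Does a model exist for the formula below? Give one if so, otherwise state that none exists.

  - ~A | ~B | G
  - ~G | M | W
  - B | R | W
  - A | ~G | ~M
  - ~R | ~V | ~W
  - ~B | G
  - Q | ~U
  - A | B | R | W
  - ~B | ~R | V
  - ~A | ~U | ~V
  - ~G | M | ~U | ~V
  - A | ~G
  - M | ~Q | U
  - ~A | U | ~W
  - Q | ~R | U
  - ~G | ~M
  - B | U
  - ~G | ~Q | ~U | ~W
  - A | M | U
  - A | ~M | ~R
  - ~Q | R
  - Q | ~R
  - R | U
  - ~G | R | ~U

Set U = True.
  then (Q | ~U) forces Q = True.
  then (~Q | R) forces R = True.
Set M = True.
  then (~G | ~M) forces G = False.
  then (A | ~M | ~R) forces A = True.
  then (~A | ~B | G) forces B = False.
  then (~A | ~U | ~V) forces V = False.
Set W = False.
All clauses satisfied.

U = True, M = True, V = False, A = True, B = False, W = False, Q = True, R = True, G = False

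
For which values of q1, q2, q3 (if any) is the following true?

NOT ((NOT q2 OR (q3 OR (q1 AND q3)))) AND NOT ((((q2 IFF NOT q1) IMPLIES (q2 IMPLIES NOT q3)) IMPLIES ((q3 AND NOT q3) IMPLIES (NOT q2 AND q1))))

The conjunct NOT ((((q2 IFF NOT q1) IMPLIES (q2 IMPLIES NOT q3)) IMPLIES ((q3 AND NOT q3) IMPLIES (NOT q2 AND q1)))) is unsatisfiable on its own:
  q1=F, q2=F, q3=F: evaluates to False.
  q1=F, q2=F, q3=T: evaluates to False.
  q1=F, q2=T, q3=F: evaluates to False.
  q1=F, q2=T, q3=T: evaluates to False.
  q1=T, q2=F, q3=F: evaluates to False.
  q1=T, q2=F, q3=T: evaluates to False.
  q1=T, q2=T, q3=F: evaluates to False.
  q1=T, q2=T, q3=T: evaluates to False.
So the whole conjunction is unsatisfiable.

No satisfying assignment exists.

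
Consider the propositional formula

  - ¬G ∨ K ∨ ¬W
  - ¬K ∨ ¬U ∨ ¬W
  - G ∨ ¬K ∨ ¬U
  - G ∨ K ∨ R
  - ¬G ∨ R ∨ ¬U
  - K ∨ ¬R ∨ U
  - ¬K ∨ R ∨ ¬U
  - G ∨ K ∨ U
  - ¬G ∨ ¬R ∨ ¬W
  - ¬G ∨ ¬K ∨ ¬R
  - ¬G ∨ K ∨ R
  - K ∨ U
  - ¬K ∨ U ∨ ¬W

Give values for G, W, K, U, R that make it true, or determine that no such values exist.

Set G = True.
Try W = True:
  (¬G ∨ K ∨ ¬W) forces K = True.
  (¬K ∨ ¬U ∨ ¬W) forces U = False.
  clause (¬K ∨ U ∨ ¬W) is falsified — backtrack.
So W = False.
Set K = False.
  then (¬G ∨ K ∨ R) forces R = True.
  then (K ∨ U) forces U = True.
All clauses satisfied.

G = True, W = False, K = False, U = True, R = True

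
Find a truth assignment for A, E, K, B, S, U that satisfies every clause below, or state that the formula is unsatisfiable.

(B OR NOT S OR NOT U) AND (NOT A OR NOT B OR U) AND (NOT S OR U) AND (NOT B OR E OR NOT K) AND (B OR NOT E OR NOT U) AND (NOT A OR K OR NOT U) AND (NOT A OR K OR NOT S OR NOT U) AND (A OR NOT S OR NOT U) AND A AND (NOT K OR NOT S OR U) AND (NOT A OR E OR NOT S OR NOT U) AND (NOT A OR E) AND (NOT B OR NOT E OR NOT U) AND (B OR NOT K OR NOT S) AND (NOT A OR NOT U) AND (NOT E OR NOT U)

Unit clause (A) forces A = True.
In (NOT A OR E) only E is left, so E = True.
In (NOT A OR NOT U) only NOT U is left, so U = False.
In (NOT A OR NOT B OR U) only NOT B is left, so B = False.
In (NOT S OR U) only NOT S is left, so S = False.
Set K = True.
All clauses satisfied.

A = True; E = True; K = True; B = False; S = False; U = False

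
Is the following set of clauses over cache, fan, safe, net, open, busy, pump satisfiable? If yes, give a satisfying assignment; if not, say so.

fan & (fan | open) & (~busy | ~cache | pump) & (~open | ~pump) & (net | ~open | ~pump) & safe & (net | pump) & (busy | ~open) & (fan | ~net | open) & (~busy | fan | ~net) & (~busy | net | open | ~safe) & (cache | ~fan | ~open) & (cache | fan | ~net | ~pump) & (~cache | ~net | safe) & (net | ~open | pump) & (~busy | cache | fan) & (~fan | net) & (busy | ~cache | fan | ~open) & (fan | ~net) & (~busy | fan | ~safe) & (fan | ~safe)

Unit clause (fan) forces fan = True.
Unit clause (safe) forces safe = True.
In (~fan | net) only net is left, so net = True.
Set cache = False.
  then (cache | ~fan | ~open) forces open = False.
Set busy = False.
Set pump = False.
All clauses satisfied.

cache = False, fan = True, safe = True, net = True, open = False, busy = False, pump = False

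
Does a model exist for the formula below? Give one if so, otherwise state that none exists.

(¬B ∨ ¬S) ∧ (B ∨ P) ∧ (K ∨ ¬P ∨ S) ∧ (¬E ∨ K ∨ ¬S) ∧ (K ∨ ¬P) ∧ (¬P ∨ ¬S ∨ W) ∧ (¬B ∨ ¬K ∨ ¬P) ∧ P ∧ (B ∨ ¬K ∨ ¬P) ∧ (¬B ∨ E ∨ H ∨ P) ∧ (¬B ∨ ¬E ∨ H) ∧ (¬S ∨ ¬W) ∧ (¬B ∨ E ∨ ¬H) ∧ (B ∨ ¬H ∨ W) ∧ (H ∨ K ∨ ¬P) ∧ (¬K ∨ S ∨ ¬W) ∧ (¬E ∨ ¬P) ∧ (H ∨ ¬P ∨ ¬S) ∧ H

Unsatisfiable — no assignment works.

Case P = True:
  (K ∨ ¬P) forces K = True.
  (¬B ∨ ¬K ∨ ¬P) forces B = False.
  Clause (B ∨ ¬K ∨ ¬P) is falsified — contradiction.
Case P = False:
  Clause (P) is falsified — contradiction.
Both cases fail, so the formula is unsatisfiable.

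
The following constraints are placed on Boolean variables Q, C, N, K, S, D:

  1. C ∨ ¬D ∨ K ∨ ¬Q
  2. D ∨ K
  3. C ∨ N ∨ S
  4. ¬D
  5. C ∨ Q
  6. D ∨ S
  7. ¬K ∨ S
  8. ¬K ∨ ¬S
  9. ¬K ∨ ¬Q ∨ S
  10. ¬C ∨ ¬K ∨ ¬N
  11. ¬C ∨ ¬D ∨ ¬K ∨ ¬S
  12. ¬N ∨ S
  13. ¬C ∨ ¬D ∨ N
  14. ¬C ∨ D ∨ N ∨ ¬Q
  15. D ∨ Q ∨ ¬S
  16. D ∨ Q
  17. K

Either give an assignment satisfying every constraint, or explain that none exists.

Case K = True:
  (¬D) forces D = False.
  (D ∨ S) forces S = True.
  Clause (¬K ∨ ¬S) is falsified — contradiction.
Case K = False:
  Clause (K) is falsified — contradiction.
Both cases fail, so the formula is unsatisfiable.

The formula is unsatisfiable.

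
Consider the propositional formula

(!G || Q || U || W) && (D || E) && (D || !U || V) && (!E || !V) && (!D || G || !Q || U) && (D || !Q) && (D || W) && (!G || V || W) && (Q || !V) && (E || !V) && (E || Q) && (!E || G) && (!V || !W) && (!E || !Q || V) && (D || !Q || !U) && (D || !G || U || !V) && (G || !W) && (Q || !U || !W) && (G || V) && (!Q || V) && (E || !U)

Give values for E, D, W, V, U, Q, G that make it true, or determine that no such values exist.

Try E = False:
  (D || E) forces D = True.
  (E || !V) forces V = False.
  (E || Q) forces Q = True.
  clause (!Q || V) is falsified — backtrack.
So E = True.
  then (!E || !V) forces V = False.
  then (!E || G) forces G = True.
  then (!E || !Q || V) forces Q = False.
  then (!G || V || W) forces W = True.
  then (Q || !U || !W) forces U = False.
Set D = False.
All clauses satisfied.

E = True, D = False, W = True, V = False, U = False, Q = False, G = True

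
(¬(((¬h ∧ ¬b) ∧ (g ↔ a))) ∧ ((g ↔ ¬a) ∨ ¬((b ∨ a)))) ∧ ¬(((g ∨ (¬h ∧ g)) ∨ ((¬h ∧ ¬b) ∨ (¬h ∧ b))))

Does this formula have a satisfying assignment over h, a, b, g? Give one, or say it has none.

h: True, a: True, b: True, g: False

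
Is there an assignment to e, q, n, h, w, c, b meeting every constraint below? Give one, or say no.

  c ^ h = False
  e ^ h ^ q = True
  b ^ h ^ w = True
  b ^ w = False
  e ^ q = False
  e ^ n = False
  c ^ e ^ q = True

e = True; q = True; n = True; h = True; w = False; c = True; b = False

c ^ h = T ^ T = False ✓
e ^ h ^ q = T ^ T ^ T = True ✓
b ^ h ^ w = F ^ T ^ F = True ✓
b ^ w = F ^ F = False ✓
e ^ q = T ^ T = False ✓
e ^ n = T ^ T = False ✓
c ^ e ^ q = T ^ T ^ T = True ✓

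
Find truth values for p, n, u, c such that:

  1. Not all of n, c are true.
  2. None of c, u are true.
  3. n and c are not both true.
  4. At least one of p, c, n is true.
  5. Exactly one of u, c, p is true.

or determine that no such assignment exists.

p: True; n: True; u: False; c: False

  (1) {n, c}: 1/2 true — not all ✓
  (2) {c, u}: 0 true — none ✓
  (3) n=T, c=F — not both ✓
  (4) {p, c, n}: 2 true — at least one ✓
  (5) {u, c, p}: 1 true — exactly one ✓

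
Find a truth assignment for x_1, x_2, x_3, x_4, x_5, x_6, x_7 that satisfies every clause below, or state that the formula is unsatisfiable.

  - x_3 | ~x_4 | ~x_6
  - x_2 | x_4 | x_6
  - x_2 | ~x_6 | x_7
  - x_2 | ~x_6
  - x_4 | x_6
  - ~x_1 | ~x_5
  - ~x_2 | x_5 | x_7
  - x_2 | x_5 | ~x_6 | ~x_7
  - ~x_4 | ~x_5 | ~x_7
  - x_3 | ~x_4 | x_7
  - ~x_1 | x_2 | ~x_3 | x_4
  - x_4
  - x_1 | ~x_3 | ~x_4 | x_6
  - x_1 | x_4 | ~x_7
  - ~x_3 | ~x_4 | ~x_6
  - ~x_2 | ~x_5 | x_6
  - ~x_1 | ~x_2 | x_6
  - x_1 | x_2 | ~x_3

x_1 = True, x_2 = False, x_3 = True, x_4 = True, x_5 = False, x_6 = False, x_7 = False

Unit clause (x_4) forces x_4 = True.
Set x_1 = True.
  then (~x_1 | ~x_5) forces x_5 = False.
Try x_2 = True:
  (~x_2 | x_5 | x_7) forces x_7 = True.
  (~x_1 | ~x_2 | x_6) forces x_6 = True.
  (x_3 | ~x_4 | ~x_6) forces x_3 = True.
  clause (~x_3 | ~x_4 | ~x_6) is falsified — backtrack.
So x_2 = False.
  then (x_2 | ~x_6) forces x_6 = False.
Set x_3 = True.
Set x_7 = False.
All clauses satisfied.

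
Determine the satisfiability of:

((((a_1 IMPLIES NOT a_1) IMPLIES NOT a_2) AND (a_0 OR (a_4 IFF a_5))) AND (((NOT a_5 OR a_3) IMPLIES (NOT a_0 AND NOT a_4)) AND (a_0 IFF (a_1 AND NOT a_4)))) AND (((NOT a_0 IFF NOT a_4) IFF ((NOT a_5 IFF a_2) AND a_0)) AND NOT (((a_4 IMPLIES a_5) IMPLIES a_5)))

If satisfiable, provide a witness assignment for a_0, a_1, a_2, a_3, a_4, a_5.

Unsatisfiable

Case a_5 = True: the conjunct NOT (((a_4 IMPLIES a_5) IMPLIES a_5)) becomes NOT ((True IMPLIES True)) = False.
Case a_5 = False: the formula simplifies to ((((a_1 IMPLIES NOT a_1) IMPLIES NOT a_2) AND (a_0 OR NOT a_4)) AND ((NOT a_0 AND NOT a_4) AND (a_0 IFF (a_1 AND NOT a_4)))) AND (((NOT a_0 IFF NOT a_4) IFF (a_2 AND a_0)) AND NOT a_4).
  a_4 = True: the conjunct NOT a_4 is False.
  a_4 = False: simplifies to (((a_1 IMPLIES NOT a_1) IMPLIES NOT a_2) AND (NOT a_0 AND (a_0 IFF a_1))) AND (NOT a_0 IFF (a_2 AND a_0)).
    a_0 = True: the conjunct NOT a_0 is False.
    a_0 = False: the conjunct NOT a_0 IFF (a_2 AND a_0) becomes NOT False IFF (a_2 AND False) = False.
Both cases fail — unsatisfiable.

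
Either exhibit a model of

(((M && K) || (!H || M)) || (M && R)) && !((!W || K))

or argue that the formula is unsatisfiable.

W=T, R=T, M=T, H=F, K=F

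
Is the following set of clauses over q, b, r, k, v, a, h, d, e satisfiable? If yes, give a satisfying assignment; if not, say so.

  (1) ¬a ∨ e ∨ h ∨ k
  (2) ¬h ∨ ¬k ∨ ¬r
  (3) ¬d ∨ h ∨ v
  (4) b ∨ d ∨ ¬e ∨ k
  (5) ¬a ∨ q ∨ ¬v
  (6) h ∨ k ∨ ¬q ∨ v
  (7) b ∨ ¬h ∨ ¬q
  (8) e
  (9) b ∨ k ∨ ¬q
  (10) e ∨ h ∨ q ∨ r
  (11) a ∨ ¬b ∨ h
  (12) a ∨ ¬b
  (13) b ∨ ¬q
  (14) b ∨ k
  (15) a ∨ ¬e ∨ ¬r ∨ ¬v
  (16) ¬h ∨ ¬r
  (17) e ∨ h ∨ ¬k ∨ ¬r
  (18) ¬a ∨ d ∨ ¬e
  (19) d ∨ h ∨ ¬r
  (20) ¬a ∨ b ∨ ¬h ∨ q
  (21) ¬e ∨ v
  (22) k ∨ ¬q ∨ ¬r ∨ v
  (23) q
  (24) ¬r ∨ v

Unit clause (e) forces e = True.
In (¬e ∨ v) only v is left, so v = True.
Unit clause (q) forces q = True.
In (b ∨ ¬q) only b is left, so b = True.
In (a ∨ ¬b) only a is left, so a = True.
In (¬a ∨ d ∨ ¬e) only d is left, so d = True.
Set r = False.
Set k = False.
Set h = True.
All clauses satisfied.

q = True, b = True, r = False, k = False, v = True, a = True, h = True, d = True, e = True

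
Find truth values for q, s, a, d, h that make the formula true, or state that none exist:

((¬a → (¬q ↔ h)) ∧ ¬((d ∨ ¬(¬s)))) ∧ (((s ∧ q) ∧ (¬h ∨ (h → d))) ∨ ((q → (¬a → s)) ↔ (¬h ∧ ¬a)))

Case s = True: the conjunct ¬((d ∨ ¬(¬s))) becomes ¬((d ∨ True)) = False.
Case s = False: the formula simplifies to ((¬a → (¬q ↔ h)) ∧ ¬d) ∧ ((q → a) ↔ (¬h ∧ ¬a)).
  a = True: the conjunct (q → a) ↔ (¬h ∧ ¬a) becomes (q → True) ↔ (¬h ∧ False) = False.
  a = False: simplifies to ((¬q ↔ h) ∧ ¬d) ∧ (¬q ↔ ¬h).
    d = True: the conjunct ¬d is False.
    d = False: simplifies to (¬q ↔ h) ∧ (¬q ↔ ¬h).
      q = True: simplifies to ¬h ∧ h.
        h = True: the conjunct ¬h is False.
        h = False: the conjunct h is False.
      q = False: simplifies to h ∧ ¬h.
        h = True: the conjunct ¬h is False.
        h = False: the conjunct h is False.
Both cases fail — unsatisfiable.

UNSATISFIABLE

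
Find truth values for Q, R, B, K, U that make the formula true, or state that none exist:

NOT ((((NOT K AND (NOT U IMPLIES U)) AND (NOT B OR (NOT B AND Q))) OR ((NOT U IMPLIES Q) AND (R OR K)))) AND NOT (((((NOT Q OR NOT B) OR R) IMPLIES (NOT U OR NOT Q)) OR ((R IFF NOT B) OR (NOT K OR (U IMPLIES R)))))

The formula is unsatisfiable.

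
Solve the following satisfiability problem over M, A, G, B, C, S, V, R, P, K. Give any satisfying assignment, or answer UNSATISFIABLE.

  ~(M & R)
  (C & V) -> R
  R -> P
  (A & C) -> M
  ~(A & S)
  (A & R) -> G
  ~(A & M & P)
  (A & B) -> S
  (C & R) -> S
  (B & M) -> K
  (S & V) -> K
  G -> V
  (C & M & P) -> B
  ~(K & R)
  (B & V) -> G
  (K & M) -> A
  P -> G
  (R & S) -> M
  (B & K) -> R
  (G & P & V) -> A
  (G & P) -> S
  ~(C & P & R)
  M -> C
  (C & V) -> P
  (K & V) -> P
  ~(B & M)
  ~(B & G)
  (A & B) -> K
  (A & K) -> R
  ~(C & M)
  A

M = False, A = True, G = False, B = False, C = False, S = False, V = False, R = False, P = False, K = False

Unit clause (A) forces A = True.
In (~A | ~S) only ~S is left, so S = False.
In (~A | ~B | S) only ~B is left, so B = False.
Set M = False.
  then (~A | ~C | M) forces C = False.
Set G = False.
  then (G | ~P) forces P = False.
  then (~A | G | ~R) forces R = False.
  then (~A | ~K | R) forces K = False.
Set V = False.
All clauses satisfied.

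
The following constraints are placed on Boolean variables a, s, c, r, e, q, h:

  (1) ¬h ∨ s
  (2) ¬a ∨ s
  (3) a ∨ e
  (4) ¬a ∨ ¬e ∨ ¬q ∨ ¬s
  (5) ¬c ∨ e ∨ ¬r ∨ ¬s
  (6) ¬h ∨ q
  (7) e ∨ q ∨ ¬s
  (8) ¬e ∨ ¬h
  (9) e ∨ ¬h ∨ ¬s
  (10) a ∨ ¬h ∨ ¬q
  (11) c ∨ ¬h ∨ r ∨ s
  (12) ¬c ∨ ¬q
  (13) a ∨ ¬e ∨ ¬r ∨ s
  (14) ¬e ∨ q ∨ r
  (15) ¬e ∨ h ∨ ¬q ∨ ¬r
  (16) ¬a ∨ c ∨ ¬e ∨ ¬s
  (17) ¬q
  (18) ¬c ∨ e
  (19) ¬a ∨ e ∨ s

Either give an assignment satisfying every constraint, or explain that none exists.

a=T, s=T, c=T, r=T, e=T, q=F, h=F

Unit clause (¬q) forces q = False.
In (¬h ∨ q) only ¬h is left, so h = False.
Set a = True.
  then (¬a ∨ s) forces s = True.
  then (e ∨ q ∨ ¬s) forces e = True.
  then (¬e ∨ q ∨ r) forces r = True.
  then (¬a ∨ c ∨ ¬e ∨ ¬s) forces c = True.
All clauses satisfied.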